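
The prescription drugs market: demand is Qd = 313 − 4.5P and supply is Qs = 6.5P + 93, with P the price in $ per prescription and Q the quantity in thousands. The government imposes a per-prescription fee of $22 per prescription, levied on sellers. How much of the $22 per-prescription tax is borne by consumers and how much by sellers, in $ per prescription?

Consumers bear $13 per prescription; sellers bear $9 per prescription.

Without the tax, 313 − 4.5P = 6.5P + 93 gives 11P = 220, so P* = $20 and Q* = 223.
With the tax collected from sellers, supply shifts: Qs = 6.5(P − 22) + 93.
New equilibrium: consumers pay $33, sellers receive $11, Q = 164.5. (Wedge: Pb − Ps = 22.)
Burden on consumers: $13; on sellers: $9. (They sum to $22.)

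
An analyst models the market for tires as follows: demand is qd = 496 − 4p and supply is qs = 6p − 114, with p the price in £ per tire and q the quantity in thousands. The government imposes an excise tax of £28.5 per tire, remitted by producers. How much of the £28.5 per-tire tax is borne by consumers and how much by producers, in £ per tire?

Consumers bear £17.1 per tire; producers bear £11.4 per tire.

Before the tax: set 496 − 4p = 6p − 114 → p* = £61, q* = 252.
With the tax collected from producers, supply shifts: qs = 6(p − 28.5) − 114.
Solving gives q = 183.6 with consumers paying £78.1 and producers receiving £49.6 (the £28.5 wedge).
Burden on consumers: £17.1; on producers: £11.4. (They sum to £28.5.)
The less price-elastic side of the market bears the larger share of a per-unit tax.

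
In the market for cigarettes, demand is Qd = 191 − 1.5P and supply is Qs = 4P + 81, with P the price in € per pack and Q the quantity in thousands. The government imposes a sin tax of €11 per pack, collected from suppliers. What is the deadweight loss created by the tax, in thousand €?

Deadweight loss = €66 thousand.

Without the tax, 191 − 1.5P = 4P + 81 gives 5.5P = 110, so P* = €20 and Q* = 161.
With the tax collected from suppliers, supply shifts: Qs = 4(P − 11) + 81.
Solving gives Q = 149 with buyers paying €28 and suppliers receiving €17 (the €11 wedge).
Quantity falls by |ΔQ| = |161 − 149| = 12.
DWL = ½ · t · |ΔQ| = ½ · 11 · 12 = €66.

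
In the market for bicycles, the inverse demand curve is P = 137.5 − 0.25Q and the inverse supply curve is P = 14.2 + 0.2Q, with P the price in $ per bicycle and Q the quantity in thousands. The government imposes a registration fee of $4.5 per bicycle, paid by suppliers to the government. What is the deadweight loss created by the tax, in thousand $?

Deadweight loss = $22.5 thousand.

Rewrite in direct form: Qd = 550 − 4P and Qs = 5P − 71.
Before the tax: set 550 − 4P = 5P − 71 → P* = $69, Q* = 274.
With the tax collected from suppliers, supply shifts: Qs = 5(P − 4.5) − 71.
New equilibrium: consumers pay $71.5, suppliers receive $67, Q = 264. (Wedge: Pb − Ps = 4.5.)
Quantity falls by |ΔQ| = |274 − 264| = 10.
DWL = ½ · t · |ΔQ| = ½ · 4.5 · 10 = $22.5.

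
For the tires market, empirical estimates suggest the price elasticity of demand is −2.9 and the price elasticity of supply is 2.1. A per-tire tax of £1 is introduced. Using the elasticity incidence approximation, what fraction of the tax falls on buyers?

Incidence ratio: buyers' share ≈ εs / (εs + |εd|) = 2.1 / (2.1 + 2.9) = 0.42.
Supply is the less elastic side, so buyers bear the smaller share.

Buyers' share ≈ 0.42.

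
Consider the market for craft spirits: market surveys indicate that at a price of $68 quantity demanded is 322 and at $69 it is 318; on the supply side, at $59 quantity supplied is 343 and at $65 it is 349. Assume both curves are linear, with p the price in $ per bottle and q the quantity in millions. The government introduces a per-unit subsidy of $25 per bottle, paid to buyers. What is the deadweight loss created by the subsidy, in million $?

Demand slope: (318 − 322)/(69 − 68) = -4, so qd = 594 − 4p.
Supply slope: (349 − 343)/(65 − 59) = 1, so qs = p + 284.
Without the subsidy, 594 − 4p = p + 284 gives 5p = 310, so p* = $62 and q* = 346.
With a per-unit subsidy paid to buyers, each effectively pays p − 25, so demand becomes qd = 594 − 4(p − 25).
Solving gives q = 366 with buyers paying $57 and suppliers receiving $82 (the $25 wedge).
Quantity rises by |ΔQ| = |346 − 366| = 20.
DWL = ½ · t · |ΔQ| = ½ · 25 · 20 = $250.

Deadweight loss = $250 million.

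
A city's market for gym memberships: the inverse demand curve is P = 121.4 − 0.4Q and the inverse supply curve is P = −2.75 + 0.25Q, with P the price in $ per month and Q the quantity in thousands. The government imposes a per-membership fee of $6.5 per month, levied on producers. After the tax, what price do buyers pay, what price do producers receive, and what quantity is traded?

Inverting to Q(P) form: Qd = 303.5 − 2.5P; Qs = 4P + 11.
Without the tax, 303.5 − 2.5P = 4P + 11 gives 6.5P = 292.5, so P* = $45 and Q* = 191.
With the tax collected from producers, supply shifts: Qs = 4(P − 6.5) + 11.
New equilibrium: buyers pay $49, producers receive $42.5, Q = 181. (Wedge: Pb − Ps = 6.5.)
The less price-elastic side of the market bears the larger share of a per-unit tax.

Buyers pay $49; producers receive $42.5; quantity = 181.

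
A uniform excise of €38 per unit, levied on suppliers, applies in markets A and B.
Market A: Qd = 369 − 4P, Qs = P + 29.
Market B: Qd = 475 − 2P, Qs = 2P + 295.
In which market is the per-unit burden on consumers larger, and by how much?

Market B, by €11.4.

Market A: pre-tax P* = €68, Q* = 97; post-tax Q = 66.6; per-unit burden on consumers = €7.6.
Market B: pre-tax P* = €45, Q* = 385; post-tax Q = 347; per-unit burden on consumers = €19.
Difference: €7.6 vs €19 → market B is larger by €11.4.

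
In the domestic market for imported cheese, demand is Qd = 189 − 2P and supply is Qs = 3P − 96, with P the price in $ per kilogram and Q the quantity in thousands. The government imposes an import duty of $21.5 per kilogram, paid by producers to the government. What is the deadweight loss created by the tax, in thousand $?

Deadweight loss = $277.35 thousand.

Without the tax, 189 − 2P = 3P − 96 gives 5P = 285, so P* = $57 and Q* = 75.
With the tax collected from producers, supply shifts: Qs = 3(P − 21.5) − 96.
Solving gives Q = 49.2 with consumers paying $69.9 and producers receiving $48.4 (the $21.5 wedge).
Quantity falls by |ΔQ| = |75 − 49.2| = 25.8.
DWL = ½ · t · |ΔQ| = ½ · 21.5 · 25.8 = $277.35.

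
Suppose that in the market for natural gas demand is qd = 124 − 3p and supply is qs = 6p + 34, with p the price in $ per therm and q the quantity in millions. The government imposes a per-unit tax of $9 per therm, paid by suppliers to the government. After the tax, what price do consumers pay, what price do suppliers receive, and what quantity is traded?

Without the tax, 124 − 3p = 6p + 34 gives 9p = 90, so p* = $10 and q* = 94.
With the tax collected from suppliers, supply shifts: qs = 6(p − 9) + 34.
New equilibrium: consumers pay $16, suppliers receive $7, q = 76. (Wedge: pb − ps = 9.)

Consumers pay $16; suppliers receive $7; quantity = 76.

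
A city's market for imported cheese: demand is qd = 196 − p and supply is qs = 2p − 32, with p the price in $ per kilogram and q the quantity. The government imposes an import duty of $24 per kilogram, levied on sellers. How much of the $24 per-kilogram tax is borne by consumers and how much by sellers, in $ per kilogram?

Without the tax, 196 − p = 2p − 32 gives 3p = 228, so p* = $76 and q* = 120.
With the tax collected from sellers, supply shifts: qs = 2(p − 24) − 32.
New equilibrium: consumers pay $92, sellers receive $68, q = 104. (Wedge: pb − ps = 24.)
Burden on consumers: $16; on sellers: $8. (They sum to $24.)
The less price-elastic side of the market bears the larger share of a per-unit tax.

Consumers bear $16 per kilogram; sellers bear $8 per kilogram.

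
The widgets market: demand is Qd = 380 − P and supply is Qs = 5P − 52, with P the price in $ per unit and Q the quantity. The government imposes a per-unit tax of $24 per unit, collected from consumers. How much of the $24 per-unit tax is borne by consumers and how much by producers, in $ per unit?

Consumers bear $20 per unit; producers bear $4 per unit.

Before the tax: set 380 − P = 5P − 52 → P* = $72, Q* = 308.
With the tax collected from consumers, demand (in seller-price terms) shifts: Qd = 380 − (P + 24).
New equilibrium: consumers pay $92, producers receive $68, Q = 288. (Wedge: Pb − Ps = 24.)
Burden on consumers: $20; on producers: $4. (They sum to $24.)
The less price-elastic side of the market bears the larger share of a per-unit tax.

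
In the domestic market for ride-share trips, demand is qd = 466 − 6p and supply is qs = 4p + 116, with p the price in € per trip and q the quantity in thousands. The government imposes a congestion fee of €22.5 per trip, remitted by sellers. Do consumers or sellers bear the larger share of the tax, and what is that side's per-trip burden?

Sellers bear the larger share: €13.5 per trip.

Before the tax: set 466 − 6p = 4p + 116 → p* = €35, q* = 256.
With the tax collected from sellers, supply shifts: qs = 4(p − 22.5) + 116.
New equilibrium: consumers pay €44, sellers receive €21.5, q = 202. (Wedge: pb − ps = 22.5.)
Per-trip burden: consumers €9, sellers €13.5.
Sellers take the larger share because supply is less price-elastic here (demand slope 6 vs supply slope 4).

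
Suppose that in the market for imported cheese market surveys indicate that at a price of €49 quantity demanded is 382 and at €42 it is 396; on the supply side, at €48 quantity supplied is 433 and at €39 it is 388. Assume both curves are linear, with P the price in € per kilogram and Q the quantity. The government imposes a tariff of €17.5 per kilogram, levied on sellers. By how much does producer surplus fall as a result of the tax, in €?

Producer surplus falls by €1927.5.

Demand slope: (396 − 382)/(42 − 49) = -2, so Qd = 480 − 2P.
Supply slope: (388 − 433)/(39 − 48) = 5, so Qs = 5P + 193.
Without the tax, 480 − 2P = 5P + 193 gives 7P = 287, so P* = €41 and Q* = 398.
With the tax collected from sellers, supply shifts: Qs = 5(P − 17.5) + 193.
Solving gives Q = 373 with buyers paying €53.5 and sellers receiving €36 (the €17.5 wedge).
ΔPS is the trapezoid between Q = 373 and Q = 398 of height €5: ½ · (398 + 373) · 5 = €1927.5.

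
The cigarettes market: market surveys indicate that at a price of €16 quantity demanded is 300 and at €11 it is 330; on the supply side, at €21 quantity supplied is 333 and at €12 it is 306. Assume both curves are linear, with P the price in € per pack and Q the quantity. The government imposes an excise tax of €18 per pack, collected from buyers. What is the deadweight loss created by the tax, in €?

Deadweight loss = €324.

Demand slope: (330 − 300)/(11 − 16) = -6, so Qd = 396 − 6P.
Supply slope: (306 − 333)/(12 − 21) = 3, so Qs = 3P + 270.
Before the tax: set 396 − 6P = 3P + 270 → P* = €14, Q* = 312.
With the tax collected from buyers, demand (in seller-price terms) shifts: Qd = 396 − 6(P + 18).
New equilibrium: buyers pay €20, sellers receive €2, Q = 276. (Wedge: Pb − Ps = 18.)
Quantity falls by |ΔQ| = |312 − 276| = 36.
DWL = ½ · t · |ΔQ| = ½ · 18 · 36 = €324.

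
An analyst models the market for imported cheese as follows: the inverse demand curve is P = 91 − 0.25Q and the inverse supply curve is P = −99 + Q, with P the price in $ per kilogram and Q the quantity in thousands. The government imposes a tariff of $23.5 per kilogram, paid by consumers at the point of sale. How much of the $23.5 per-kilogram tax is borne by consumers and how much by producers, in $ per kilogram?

Consumers bear $4.7 per kilogram; producers bear $18.8 per kilogram.

Inverting to Q(P) form: Qd = 364 − 4P; Qs = P + 99.
Without the tax, 364 − 4P = P + 99 gives 5P = 265, so P* = $53 and Q* = 152.
With the tax collected from consumers, demand (in seller-price terms) shifts: Qd = 364 − 4(P + 23.5).
Solving gives Q = 133.2 with consumers paying $57.7 and producers receiving $34.2 (the $23.5 wedge).
Burden on consumers: $4.7; on producers: $18.8. (They sum to $23.5.)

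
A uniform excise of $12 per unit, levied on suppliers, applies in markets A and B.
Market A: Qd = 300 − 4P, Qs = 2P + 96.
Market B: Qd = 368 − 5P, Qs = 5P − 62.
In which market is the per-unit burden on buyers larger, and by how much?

Market B, by $2.

Market A: pre-tax P* = $34, Q* = 164; post-tax Q = 148; per-unit burden on buyers = $4.
Market B: pre-tax P* = $43, Q* = 153; post-tax Q = 123; per-unit burden on buyers = $6.
Difference: $4 vs $6 → market B is larger by $2.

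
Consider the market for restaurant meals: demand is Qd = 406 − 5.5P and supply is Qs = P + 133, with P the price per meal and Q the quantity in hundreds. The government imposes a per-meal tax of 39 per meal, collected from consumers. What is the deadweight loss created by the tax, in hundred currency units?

Deadweight loss = 643.5 hundred.

Without the tax, 406 − 5.5P = P + 133 gives 6.5P = 273, so P* = 42 and Q* = 175.
With the tax collected from consumers, demand (in seller-price terms) shifts: Qd = 406 − 5.5(P + 39).
Solving gives Q = 142 with consumers paying 48 and producers receiving 9 (the 39 wedge).
Quantity falls by |ΔQ| = |175 − 142| = 33.
DWL = ½ · t · |ΔQ| = ½ · 39 · 33 = 643.5.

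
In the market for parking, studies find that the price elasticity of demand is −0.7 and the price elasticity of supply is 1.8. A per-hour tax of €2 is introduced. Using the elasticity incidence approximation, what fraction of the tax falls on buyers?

Buyers' share ≈ 0.72.

Incidence ratio: buyers' share ≈ εs / (εs + |εd|) = 1.8 / (1.8 + 0.7) = 0.72.
Supply is the more elastic side, so buyers bear the larger share.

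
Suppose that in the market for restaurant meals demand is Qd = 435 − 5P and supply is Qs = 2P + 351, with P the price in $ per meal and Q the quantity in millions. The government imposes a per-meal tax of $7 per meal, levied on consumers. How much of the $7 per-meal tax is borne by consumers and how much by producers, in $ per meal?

Consumers bear $2 per meal; producers bear $5 per meal.

Before the tax: set 435 − 5P = 2P + 351 → P* = $12, Q* = 375.
With the tax collected from consumers, demand (in seller-price terms) shifts: Qd = 435 − 5(P + 7).
Solving gives Q = 365 with consumers paying $14 and producers receiving $7 (the $7 wedge).
Burden on consumers: $2; on producers: $5. (They sum to $7.)
The less price-elastic side of the market bears the larger share of a per-unit tax.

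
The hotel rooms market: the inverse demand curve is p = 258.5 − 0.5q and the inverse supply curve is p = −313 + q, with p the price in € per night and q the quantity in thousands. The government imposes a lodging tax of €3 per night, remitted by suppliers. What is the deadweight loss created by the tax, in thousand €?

Inverting to q(p) form: qd = 517 − 2p; qs = p + 313.
Without the tax, 517 − 2p = p + 313 gives 3p = 204, so p* = €68 and q* = 381.
With the tax collected from suppliers, supply shifts: qs = (p − 3) + 313.
New equilibrium: buyers pay €69, suppliers receive €66, q = 379. (Wedge: pb − ps = 3.)
Quantity falls by |ΔQ| = |381 − 379| = 2.
DWL = ½ · t · |ΔQ| = ½ · 3 · 2 = €3.

Deadweight loss = €3 thousand.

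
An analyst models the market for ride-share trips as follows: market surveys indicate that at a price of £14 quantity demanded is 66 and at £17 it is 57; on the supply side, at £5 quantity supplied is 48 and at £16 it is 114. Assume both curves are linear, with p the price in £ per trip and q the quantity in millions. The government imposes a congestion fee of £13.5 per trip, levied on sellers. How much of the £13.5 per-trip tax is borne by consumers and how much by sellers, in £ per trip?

Consumers bear £9 per trip; sellers bear £4.5 per trip.

Demand slope: (57 − 66)/(17 − 14) = -3, so qd = 108 − 3p.
Supply slope: (114 − 48)/(16 − 5) = 6, so qs = 6p + 18.
Before the tax: set 108 − 3p = 6p + 18 → p* = £10, q* = 78.
With the tax collected from sellers, supply shifts: qs = 6(p − 13.5) + 18.
New equilibrium: consumers pay £19, sellers receive £5.5, q = 51. (Wedge: pb − ps = 13.5.)
Burden on consumers: £9; on sellers: £4.5. (They sum to £13.5.)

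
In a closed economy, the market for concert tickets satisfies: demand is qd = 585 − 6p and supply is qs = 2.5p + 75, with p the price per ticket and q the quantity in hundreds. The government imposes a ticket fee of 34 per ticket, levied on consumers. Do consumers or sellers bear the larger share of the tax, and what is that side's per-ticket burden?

Sellers bear the larger share: 24 per ticket.

Before the tax: set 585 − 6p = 2.5p + 75 → p* = 60, q* = 225.
With the tax collected from consumers, demand (in seller-price terms) shifts: qd = 585 − 6(p + 34).
Solving gives q = 165 with consumers paying 70 and sellers receiving 36 (the 34 wedge).
Per-ticket burden: consumers 10, sellers 24.
Sellers take the larger share because supply is less price-elastic here (demand slope 6 vs supply slope 2.5).
The less price-elastic side of the market bears the larger share of a per-unit tax.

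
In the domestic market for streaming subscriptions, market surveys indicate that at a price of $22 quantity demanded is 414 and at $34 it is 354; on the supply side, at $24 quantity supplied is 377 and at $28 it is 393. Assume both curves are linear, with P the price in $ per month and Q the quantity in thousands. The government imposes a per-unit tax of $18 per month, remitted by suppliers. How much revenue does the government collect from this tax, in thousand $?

Demand slope: (354 − 414)/(34 − 22) = -5, so Qd = 524 − 5P.
Supply slope: (393 − 377)/(28 − 24) = 4, so Qs = 4P + 281.
Without the tax, 524 − 5P = 4P + 281 gives 9P = 243, so P* = $27 and Q* = 389.
With the tax collected from suppliers, supply shifts: Qs = 4(P − 18) + 281.
Solving gives Q = 349 with buyers paying $35 and suppliers receiving $17 (the $18 wedge).
Revenue = t · Q = 18 · 349 = $6282.

Tax revenue = $6282 thousand.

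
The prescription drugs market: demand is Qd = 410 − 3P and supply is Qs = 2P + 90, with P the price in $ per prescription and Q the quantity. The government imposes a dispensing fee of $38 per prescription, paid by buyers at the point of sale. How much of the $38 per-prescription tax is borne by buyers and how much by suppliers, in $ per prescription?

Before the tax: set 410 − 3P = 2P + 90 → P* = $64, Q* = 218.
With the tax collected from buyers, demand (in seller-price terms) shifts: Qd = 410 − 3(P + 38).
New equilibrium: buyers pay $79.2, suppliers receive $41.2, Q = 172.4. (Wedge: Pb − Ps = 38.)
Burden on buyers: $15.2; on suppliers: $22.8. (They sum to $38.)

Buyers bear $15.2 per prescription; suppliers bear $22.8 per prescription.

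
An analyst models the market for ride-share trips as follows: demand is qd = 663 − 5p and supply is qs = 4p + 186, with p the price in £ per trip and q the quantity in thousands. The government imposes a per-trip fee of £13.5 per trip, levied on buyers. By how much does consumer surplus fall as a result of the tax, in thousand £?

Before the tax: set 663 − 5p = 4p + 186 → p* = £53, q* = 398.
With the tax collected from buyers, demand (in seller-price terms) shifts: qd = 663 − 5(p + 13.5).
New equilibrium: buyers pay £59, sellers receive £45.5, q = 368. (Wedge: pb − ps = 13.5.)
ΔCS is the trapezoid between Q = 368 and Q = 398 of height £6: ½ · (398 + 368) · 6 = £2298.

Consumer surplus falls by £2298 thousand.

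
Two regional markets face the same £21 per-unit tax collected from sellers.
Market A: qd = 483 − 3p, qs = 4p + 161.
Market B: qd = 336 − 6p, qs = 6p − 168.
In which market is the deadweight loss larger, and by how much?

Market B, by £283.5.

Market A: pre-tax p* = £46, q* = 345; post-tax q = 309; deadweight loss = £378.
Market B: pre-tax p* = £42, q* = 84; post-tax q = 21; deadweight loss = £661.5.
Difference: £378 vs £661.5 → market B is larger by £283.5.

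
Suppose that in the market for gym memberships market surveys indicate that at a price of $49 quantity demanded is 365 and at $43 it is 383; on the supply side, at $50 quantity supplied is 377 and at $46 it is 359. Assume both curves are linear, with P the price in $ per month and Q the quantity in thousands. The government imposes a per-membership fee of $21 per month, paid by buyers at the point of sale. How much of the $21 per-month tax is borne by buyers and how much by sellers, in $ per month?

Demand slope: (383 − 365)/(43 − 49) = -3, so Qd = 512 − 3P.
Supply slope: (359 − 377)/(46 − 50) = 4.5, so Qs = 4.5P + 152.
Without the tax, 512 − 3P = 4.5P + 152 gives 7.5P = 360, so P* = $48 and Q* = 368.
With the tax collected from buyers, demand (in seller-price terms) shifts: Qd = 512 − 3(P + 21).
New equilibrium: buyers pay $60.6, sellers receive $39.6, Q = 330.2. (Wedge: Pb − Ps = 21.)
Burden on buyers: $12.6; on sellers: $8.4. (They sum to $21.)

Buyers bear $12.6 per month; sellers bear $8.4 per month.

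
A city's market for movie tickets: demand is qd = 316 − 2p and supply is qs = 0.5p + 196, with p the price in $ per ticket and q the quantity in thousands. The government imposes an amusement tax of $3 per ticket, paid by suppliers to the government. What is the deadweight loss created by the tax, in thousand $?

Deadweight loss = $1.8 thousand.

Before the tax: set 316 − 2p = 0.5p + 196 → p* = $48, q* = 220.
With the tax collected from suppliers, supply shifts: qs = 0.5(p − 3) + 196.
Solving gives q = 218.8 with buyers paying $48.6 and suppliers receiving $45.6 (the $3 wedge).
Quantity falls by |ΔQ| = |220 − 218.8| = 1.2.
DWL = ½ · t · |ΔQ| = ½ · 3 · 1.2 = $1.8.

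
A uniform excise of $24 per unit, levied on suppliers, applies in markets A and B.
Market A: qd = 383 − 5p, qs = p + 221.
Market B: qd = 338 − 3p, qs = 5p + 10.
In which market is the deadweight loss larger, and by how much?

Market B, by $300.

Market A: pre-tax p* = $27, q* = 248; post-tax q = 228; deadweight loss = $240.
Market B: pre-tax p* = $41, q* = 215; post-tax q = 170; deadweight loss = $540.
Difference: $240 vs $540 → market B is larger by $300.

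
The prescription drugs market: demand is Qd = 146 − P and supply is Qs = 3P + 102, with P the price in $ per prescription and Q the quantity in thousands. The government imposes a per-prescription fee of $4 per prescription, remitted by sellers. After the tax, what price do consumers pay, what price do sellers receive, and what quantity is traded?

Consumers pay $14; sellers receive $10; quantity = 132.

Without the tax, 146 − P = 3P + 102 gives 4P = 44, so P* = $11 and Q* = 135.
With the tax collected from sellers, supply shifts: Qs = 3(P − 4) + 102.
New equilibrium: consumers pay $14, sellers receive $10, Q = 132. (Wedge: Pb − Ps = 4.)
The less price-elastic side of the market bears the larger share of a per-unit tax.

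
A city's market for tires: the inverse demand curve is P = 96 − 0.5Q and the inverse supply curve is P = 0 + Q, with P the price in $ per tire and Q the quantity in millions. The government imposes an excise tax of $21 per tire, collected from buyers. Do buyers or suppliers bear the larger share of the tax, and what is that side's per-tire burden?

Inverting to Q(P) form: Qd = 192 − 2P; Qs = P.
Without the tax, 192 − 2P = P gives 3P = 192, so P* = $64 and Q* = 64.
With the tax collected from buyers, demand (in seller-price terms) shifts: Qd = 192 − 2(P + 21).
Solving gives Q = 50 with buyers paying $71 and suppliers receiving $50 (the $21 wedge).
Per-tire burden: buyers $7, suppliers $14.
Suppliers take the larger share because supply is less price-elastic here (demand slope 2 vs supply slope 1).
The less price-elastic side of the market bears the larger share of a per-unit tax.

Suppliers bear the larger share: $14 per tire.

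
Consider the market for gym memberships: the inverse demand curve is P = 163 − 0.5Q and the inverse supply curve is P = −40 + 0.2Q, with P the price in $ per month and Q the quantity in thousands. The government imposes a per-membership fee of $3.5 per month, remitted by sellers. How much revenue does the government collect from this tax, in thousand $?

Tax revenue = $997.5 thousand.

Rewrite in direct form: Qd = 326 − 2P and Qs = 5P + 200.
Without the tax, 326 − 2P = 5P + 200 gives 7P = 126, so P* = $18 and Q* = 290.
With the tax collected from sellers, supply shifts: Qs = 5(P − 3.5) + 200.
New equilibrium: buyers pay $20.5, sellers receive $17, Q = 285. (Wedge: Pb − Ps = 3.5.)
Revenue = t · Q = 3.5 · 285 = $997.5.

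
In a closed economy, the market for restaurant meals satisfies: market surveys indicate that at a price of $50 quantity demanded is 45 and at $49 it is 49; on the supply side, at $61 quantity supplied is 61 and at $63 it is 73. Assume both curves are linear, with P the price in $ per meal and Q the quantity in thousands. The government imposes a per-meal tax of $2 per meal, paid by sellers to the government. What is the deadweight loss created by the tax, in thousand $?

Deadweight loss = $4.8 thousand.

Demand slope: (49 − 45)/(49 − 50) = -4, so Qd = 245 − 4P.
Supply slope: (73 − 61)/(63 − 61) = 6, so Qs = 6P − 305.
Without the tax, 245 − 4P = 6P − 305 gives 10P = 550, so P* = $55 and Q* = 25.
With the tax collected from sellers, supply shifts: Qs = 6(P − 2) − 305.
Solving gives Q = 20.2 with consumers paying $56.2 and sellers receiving $54.2 (the $2 wedge).
Quantity falls by |ΔQ| = |25 − 20.2| = 4.8.
DWL = ½ · t · |ΔQ| = ½ · 2 · 4.8 = $4.8.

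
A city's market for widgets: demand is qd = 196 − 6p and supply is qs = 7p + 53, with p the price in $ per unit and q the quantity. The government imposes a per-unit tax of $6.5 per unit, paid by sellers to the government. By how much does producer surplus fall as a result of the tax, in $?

Without the tax, 196 − 6p = 7p + 53 gives 13p = 143, so p* = $11 and q* = 130.
With the tax collected from sellers, supply shifts: qs = 7(p − 6.5) + 53.
New equilibrium: consumers pay $14.5, sellers receive $8, q = 109. (Wedge: pb − ps = 6.5.)
ΔPS is the trapezoid between Q = 109 and Q = 130 of height $3: ½ · (130 + 109) · 3 = $358.5.

Producer surplus falls by $358.5.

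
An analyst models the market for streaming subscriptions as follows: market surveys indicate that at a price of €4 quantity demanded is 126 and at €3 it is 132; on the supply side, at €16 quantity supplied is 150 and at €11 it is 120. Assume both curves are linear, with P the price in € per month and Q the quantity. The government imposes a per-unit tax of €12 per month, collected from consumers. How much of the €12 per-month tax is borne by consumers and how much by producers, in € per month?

Demand slope: (132 − 126)/(3 − 4) = -6, so Qd = 150 − 6P.
Supply slope: (120 − 150)/(11 − 16) = 6, so Qs = 6P + 54.
Before the tax: set 150 − 6P = 6P + 54 → P* = €8, Q* = 102.
With the tax collected from consumers, demand (in seller-price terms) shifts: Qd = 150 − 6(P + 12).
Solving gives Q = 66 with consumers paying €14 and producers receiving €2 (the €12 wedge).
Burden on consumers: €6; on producers: €6. (They sum to €12.)
The less price-elastic side of the market bears the larger share of a per-unit tax.

Consumers bear €6 per month; producers bear €6 per month.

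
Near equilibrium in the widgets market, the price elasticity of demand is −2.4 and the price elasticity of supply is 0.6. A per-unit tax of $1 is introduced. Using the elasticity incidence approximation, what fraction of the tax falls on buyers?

Incidence ratio: buyers' share ≈ εs / (εs + |εd|) = 0.6 / (0.6 + 2.4) = 0.2.
Supply is the less elastic side, so buyers bear the smaller share.

Buyers' share ≈ 0.2.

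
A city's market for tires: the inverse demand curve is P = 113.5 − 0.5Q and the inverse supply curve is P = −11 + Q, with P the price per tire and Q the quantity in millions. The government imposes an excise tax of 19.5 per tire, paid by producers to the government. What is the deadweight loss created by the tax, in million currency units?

Inverting to Q(P) form: Qd = 227 − 2P; Qs = P + 11.
Without the tax, 227 − 2P = P + 11 gives 3P = 216, so P* = 72 and Q* = 83.
With the tax collected from producers, supply shifts: Qs = (P − 19.5) + 11.
New equilibrium: buyers pay 78.5, producers receive 59, Q = 70. (Wedge: Pb − Ps = 19.5.)
Quantity falls by |ΔQ| = |83 − 70| = 13.
DWL = ½ · t · |ΔQ| = ½ · 19.5 · 13 = 126.75.

Deadweight loss = 126.75 million.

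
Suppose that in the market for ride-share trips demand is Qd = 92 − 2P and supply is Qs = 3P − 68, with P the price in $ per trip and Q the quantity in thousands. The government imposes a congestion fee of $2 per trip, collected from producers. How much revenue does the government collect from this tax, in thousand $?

Tax revenue = $51.2 thousand.

Before the tax: set 92 − 2P = 3P − 68 → P* = $32, Q* = 28.
With the tax collected from producers, supply shifts: Qs = 3(P − 2) − 68.
Solving gives Q = 25.6 with buyers paying $33.2 and producers receiving $31.2 (the $2 wedge).
Revenue = t · Q = 2 · 25.6 = $51.2.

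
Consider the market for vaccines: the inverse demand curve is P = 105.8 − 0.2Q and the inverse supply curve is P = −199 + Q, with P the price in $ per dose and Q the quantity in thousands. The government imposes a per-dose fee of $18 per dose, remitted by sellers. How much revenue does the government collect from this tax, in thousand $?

Inverting to Q(P) form: Qd = 529 − 5P; Qs = P + 199.
Without the tax, 529 − 5P = P + 199 gives 6P = 330, so P* = $55 and Q* = 254.
With the tax collected from sellers, supply shifts: Qs = (P − 18) + 199.
New equilibrium: consumers pay $58, sellers receive $40, Q = 239. (Wedge: Pb − Ps = 18.)
Revenue = t · Q = 18 · 239 = $4302.

Tax revenue = $4302 thousand.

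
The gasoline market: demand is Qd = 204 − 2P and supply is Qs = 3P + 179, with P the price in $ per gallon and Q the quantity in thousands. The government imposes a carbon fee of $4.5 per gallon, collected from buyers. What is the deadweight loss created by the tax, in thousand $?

Deadweight loss = $12.15 thousand.

Without the tax, 204 − 2P = 3P + 179 gives 5P = 25, so P* = $5 and Q* = 194.
With the tax collected from buyers, demand (in seller-price terms) shifts: Qd = 204 − 2(P + 4.5).
Solving gives Q = 188.6 with buyers paying $7.7 and sellers receiving $3.2 (the $4.5 wedge).
Quantity falls by |ΔQ| = |194 − 188.6| = 5.4.
DWL = ½ · t · |ΔQ| = ½ · 4.5 · 5.4 = $12.15.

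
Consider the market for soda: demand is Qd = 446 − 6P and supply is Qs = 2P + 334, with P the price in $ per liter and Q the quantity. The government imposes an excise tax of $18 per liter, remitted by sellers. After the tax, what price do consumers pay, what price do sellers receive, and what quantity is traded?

Consumers pay $18.5; sellers receive $0.5; quantity = 335.

Before the tax: set 446 − 6P = 2P + 334 → P* = $14, Q* = 362.
With the tax collected from sellers, supply shifts: Qs = 2(P − 18) + 334.
New equilibrium: consumers pay $18.5, sellers receive $0.5, Q = 335. (Wedge: Pb − Ps = 18.)
The less price-elastic side of the market bears the larger share of a per-unit tax.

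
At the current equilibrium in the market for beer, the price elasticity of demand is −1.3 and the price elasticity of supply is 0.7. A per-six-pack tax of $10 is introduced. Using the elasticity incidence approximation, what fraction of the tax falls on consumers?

Incidence ratio: consumers' share ≈ εs / (εs + |εd|) = 0.7 / (0.7 + 1.3) = 0.35.
Supply is the less elastic side, so consumers bear the smaller share.

Consumers' share ≈ 0.35.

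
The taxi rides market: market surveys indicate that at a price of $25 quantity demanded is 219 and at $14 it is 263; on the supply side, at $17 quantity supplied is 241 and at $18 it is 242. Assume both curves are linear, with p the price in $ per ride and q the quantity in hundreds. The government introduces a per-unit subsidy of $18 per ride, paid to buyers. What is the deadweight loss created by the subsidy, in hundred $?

Demand slope: (263 − 219)/(14 − 25) = -4, so qd = 319 − 4p.
Supply slope: (242 − 241)/(18 − 17) = 1, so qs = p + 224.
Without the subsidy, 319 − 4p = p + 224 gives 5p = 95, so p* = $19 and q* = 243.
With a per-unit subsidy paid to buyers, each effectively pays p − 18, so demand becomes qd = 319 − 4(p − 18).
Solving gives q = 257.4 with buyers paying $15.4 and producers receiving $33.4 (the $18 wedge).
Quantity rises by |ΔQ| = |243 − 257.4| = 14.4.
DWL = ½ · t · |ΔQ| = ½ · 18 · 14.4 = $129.6.

Deadweight loss = $129.6 hundred.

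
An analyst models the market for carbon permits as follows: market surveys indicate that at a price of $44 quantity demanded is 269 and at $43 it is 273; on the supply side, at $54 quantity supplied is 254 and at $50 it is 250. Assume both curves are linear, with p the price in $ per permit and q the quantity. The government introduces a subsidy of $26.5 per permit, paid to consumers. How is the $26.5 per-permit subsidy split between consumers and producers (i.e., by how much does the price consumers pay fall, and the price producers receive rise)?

Consumers gain $5.3 per permit; producers gain $21.2 per permit.

Demand slope: (273 − 269)/(43 − 44) = -4, so qd = 445 − 4p.
Supply slope: (250 − 254)/(50 − 54) = 1, so qs = p + 200.
Without the subsidy, 445 − 4p = p + 200 gives 5p = 245, so p* = $49 and q* = 249.
With a per-unit subsidy paid to consumers, each effectively pays p − 26.5, so demand becomes qd = 445 − 4(p − 26.5).
New equilibrium: consumers pay $43.7, producers receive $70.2, q = 270.2. (Wedge: pb − ps = −26.5.)
Gain to consumers: $5.3; to producers: $21.2. (They sum to $26.5.)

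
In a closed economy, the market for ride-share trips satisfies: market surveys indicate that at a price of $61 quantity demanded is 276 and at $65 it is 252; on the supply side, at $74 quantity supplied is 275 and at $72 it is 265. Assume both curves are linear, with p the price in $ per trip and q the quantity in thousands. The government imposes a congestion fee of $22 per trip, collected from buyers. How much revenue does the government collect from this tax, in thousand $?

Demand slope: (252 − 276)/(65 − 61) = -6, so qd = 642 − 6p.
Supply slope: (265 − 275)/(72 − 74) = 5, so qs = 5p − 95.
Before the tax: set 642 − 6p = 5p − 95 → p* = $67, q* = 240.
With the tax collected from buyers, demand (in seller-price terms) shifts: qd = 642 − 6(p + 22).
Solving gives q = 180 with buyers paying $77 and sellers receiving $55 (the $22 wedge).
Revenue = t · Q = 22 · 180 = $3960.

Tax revenue = $3960 thousand.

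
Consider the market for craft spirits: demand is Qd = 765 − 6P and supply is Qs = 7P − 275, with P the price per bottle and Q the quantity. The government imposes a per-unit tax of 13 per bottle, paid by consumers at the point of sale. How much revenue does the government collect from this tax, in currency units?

Tax revenue = 3159.

Without the tax, 765 − 6P = 7P − 275 gives 13P = 1040, so P* = 80 and Q* = 285.
With the tax collected from consumers, demand (in seller-price terms) shifts: Qd = 765 − 6(P + 13).
Solving gives Q = 243 with consumers paying 87 and producers receiving 74 (the 13 wedge).
Revenue = t · Q = 13 · 243 = 3159.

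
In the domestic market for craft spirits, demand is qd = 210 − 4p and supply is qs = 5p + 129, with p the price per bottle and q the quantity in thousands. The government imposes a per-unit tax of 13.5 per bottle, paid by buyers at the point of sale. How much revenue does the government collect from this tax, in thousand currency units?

Without the tax, 210 − 4p = 5p + 129 gives 9p = 81, so p* = 9 and q* = 174.
With the tax collected from buyers, demand (in seller-price terms) shifts: qd = 210 − 4(p + 13.5).
New equilibrium: buyers pay 16.5, sellers receive 3, q = 144. (Wedge: pb − ps = 13.5.)
Revenue = t · Q = 13.5 · 144 = 1944.

Tax revenue = 1944 thousand.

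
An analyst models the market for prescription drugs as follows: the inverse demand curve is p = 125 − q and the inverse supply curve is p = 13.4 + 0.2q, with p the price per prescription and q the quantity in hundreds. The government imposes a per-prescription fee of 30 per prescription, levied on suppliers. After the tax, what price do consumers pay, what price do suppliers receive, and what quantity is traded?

Consumers pay 57; suppliers receive 27; quantity = 68.

Inverting to q(p) form: qd = 125 − p; qs = 5p − 67.
Without the tax, 125 − p = 5p − 67 gives 6p = 192, so p* = 32 and q* = 93.
With the tax collected from suppliers, supply shifts: qs = 5(p − 30) − 67.
Solving gives q = 68 with consumers paying 57 and suppliers receiving 27 (the 30 wedge).
The less price-elastic side of the market bears the larger share of a per-unit tax.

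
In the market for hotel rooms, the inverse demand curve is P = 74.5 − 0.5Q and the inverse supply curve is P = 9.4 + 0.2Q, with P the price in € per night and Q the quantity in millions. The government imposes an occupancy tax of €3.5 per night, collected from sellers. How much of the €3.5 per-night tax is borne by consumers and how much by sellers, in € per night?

Consumers bear €2.5 per night; sellers bear €1 per night.

Inverting to Q(P) form: Qd = 149 − 2P; Qs = 5P − 47.
Before the tax: set 149 − 2P = 5P − 47 → P* = €28, Q* = 93.
With the tax collected from sellers, supply shifts: Qs = 5(P − 3.5) − 47.
Solving gives Q = 88 with consumers paying €30.5 and sellers receiving €27 (the €3.5 wedge).
Burden on consumers: €2.5; on sellers: €1. (They sum to €3.5.)
The less price-elastic side of the market bears the larger share of a per-unit tax.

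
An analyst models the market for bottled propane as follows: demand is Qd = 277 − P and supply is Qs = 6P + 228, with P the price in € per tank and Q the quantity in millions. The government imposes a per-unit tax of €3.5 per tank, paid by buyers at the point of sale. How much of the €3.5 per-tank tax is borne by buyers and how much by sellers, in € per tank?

Buyers bear €3 per tank; sellers bear €0.5 per tank.

Without the tax, 277 − P = 6P + 228 gives 7P = 49, so P* = €7 and Q* = 270.
With the tax collected from buyers, demand (in seller-price terms) shifts: Qd = 277 − (P + 3.5).
Solving gives Q = 267 with buyers paying €10 and sellers receiving €6.5 (the €3.5 wedge).
Burden on buyers: €3; on sellers: €0.5. (They sum to €3.5.)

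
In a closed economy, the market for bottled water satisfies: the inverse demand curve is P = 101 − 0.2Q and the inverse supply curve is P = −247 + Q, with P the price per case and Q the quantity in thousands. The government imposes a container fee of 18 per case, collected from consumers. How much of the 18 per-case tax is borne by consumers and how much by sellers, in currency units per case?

Consumers bear 3 per case; sellers bear 15 per case.

Rewrite in direct form: Qd = 505 − 5P and Qs = P + 247.
Before the tax: set 505 − 5P = P + 247 → P* = 43, Q* = 290.
With the tax collected from consumers, demand (in seller-price terms) shifts: Qd = 505 − 5(P + 18).
Solving gives Q = 275 with consumers paying 46 and sellers receiving 28 (the 18 wedge).
Burden on consumers: 3; on sellers: 15. (They sum to 18.)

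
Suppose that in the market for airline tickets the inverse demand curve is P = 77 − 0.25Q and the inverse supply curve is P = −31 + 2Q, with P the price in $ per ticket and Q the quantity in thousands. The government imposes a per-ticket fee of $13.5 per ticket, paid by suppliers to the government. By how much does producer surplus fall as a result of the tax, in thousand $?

Rewrite in direct form: Qd = 308 − 4P and Qs = 0.5P + 15.5.
Before the tax: set 308 − 4P = 0.5P + 15.5 → P* = $65, Q* = 48.
With the tax collected from suppliers, supply shifts: Qs = 0.5(P − 13.5) + 15.5.
Solving gives Q = 42 with consumers paying $66.5 and suppliers receiving $53 (the $13.5 wedge).
ΔPS is the trapezoid between Q = 42 and Q = 48 of height $12: ½ · (48 + 42) · 12 = $540.

Producer surplus falls by $540 thousand.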